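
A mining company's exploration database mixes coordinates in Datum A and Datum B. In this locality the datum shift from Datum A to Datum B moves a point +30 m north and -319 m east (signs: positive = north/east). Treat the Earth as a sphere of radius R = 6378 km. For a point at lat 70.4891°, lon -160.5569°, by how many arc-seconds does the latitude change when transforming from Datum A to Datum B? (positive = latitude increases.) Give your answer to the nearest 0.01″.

Δφ = 0.97″

On a sphere of radius R, 1 rad of latitude = R, so Δφ = ΔN / R = 30.0 / 6378000 = 4.7037e-06 rad = 0.970″.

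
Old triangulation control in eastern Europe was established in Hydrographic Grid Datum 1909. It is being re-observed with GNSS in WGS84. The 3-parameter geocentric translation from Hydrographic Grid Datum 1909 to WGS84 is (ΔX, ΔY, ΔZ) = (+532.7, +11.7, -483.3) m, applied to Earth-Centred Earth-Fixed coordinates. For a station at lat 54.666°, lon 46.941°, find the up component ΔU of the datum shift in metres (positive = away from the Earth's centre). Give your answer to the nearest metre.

ΔU = -179 m

At φ = 54.666°, λ = 46.941°: sin φ = 0.815795, cos φ = 0.578342, sin λ = 0.730651, cos λ = 0.682751.
ΔU = cos φ cos λ·ΔX + cos φ sin λ·ΔY + sin φ·ΔZ = (0.578342)(0.682751)(532.7) + (0.578342)(0.730651)(11.7) + (0.815795)(-483.3) = -178.99 m.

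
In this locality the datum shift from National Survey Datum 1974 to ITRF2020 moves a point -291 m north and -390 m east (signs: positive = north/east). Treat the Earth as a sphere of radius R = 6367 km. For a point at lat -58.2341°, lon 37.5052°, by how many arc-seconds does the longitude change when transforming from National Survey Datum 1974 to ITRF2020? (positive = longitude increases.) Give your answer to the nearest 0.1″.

Δλ = -24.0″

At latitude -58.2341°, cos φ = 0.526450.
One radian of longitude at latitude φ spans R cos φ, so Δλ = ΔE / (R cos φ) = -390.0 / (6367000 × 0.526450) = -1.1635e-04 rad = -23.999″.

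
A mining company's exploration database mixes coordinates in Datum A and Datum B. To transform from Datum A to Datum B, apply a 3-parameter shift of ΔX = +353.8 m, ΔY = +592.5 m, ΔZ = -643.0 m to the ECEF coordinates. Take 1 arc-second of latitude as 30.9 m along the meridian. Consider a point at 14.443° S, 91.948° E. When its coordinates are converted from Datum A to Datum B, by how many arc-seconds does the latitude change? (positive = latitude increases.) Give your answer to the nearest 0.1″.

sin φ = -0.249417, cos φ = 0.968396, sin λ = 0.999422, cos λ = -0.033992.
North component: ΔN = −sin φ cos λ·ΔX − sin φ sin λ·ΔY + cos φ·ΔZ = −(-0.249417)(-0.033992)(353.8) − (-0.249417)(0.999422)(592.5) + (0.968396)(-643.0) = -477.98 m.
1° of latitude spans 3600 × 30.90 = 111240 m, so Δφ = -477.98 / 111240 × 3600 = -15.469″.

Δφ = -15.5″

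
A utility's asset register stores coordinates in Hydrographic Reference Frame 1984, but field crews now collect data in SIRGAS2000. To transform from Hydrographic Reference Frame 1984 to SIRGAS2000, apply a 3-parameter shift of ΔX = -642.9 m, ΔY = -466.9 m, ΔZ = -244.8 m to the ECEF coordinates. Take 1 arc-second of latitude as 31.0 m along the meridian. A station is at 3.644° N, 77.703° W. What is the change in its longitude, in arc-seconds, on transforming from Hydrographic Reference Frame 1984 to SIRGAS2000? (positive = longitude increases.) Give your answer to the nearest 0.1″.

Δλ = -23.5″

sin φ = 0.063557, cos φ = 0.997978, sin λ = -0.977057, cos λ = 0.212979.
East component: ΔE = −sin λ·ΔX + cos λ·ΔY = −(-0.977057)(-642.9) + (0.212979)(-466.9) = -727.59 m.
1° of latitude spans 3600 × 31.00 = 111600 m; at latitude φ, 1° of longitude spans that × cos φ = 111374.4 m, so Δλ = -727.59 / 111374.4 × 3600 = -23.518″.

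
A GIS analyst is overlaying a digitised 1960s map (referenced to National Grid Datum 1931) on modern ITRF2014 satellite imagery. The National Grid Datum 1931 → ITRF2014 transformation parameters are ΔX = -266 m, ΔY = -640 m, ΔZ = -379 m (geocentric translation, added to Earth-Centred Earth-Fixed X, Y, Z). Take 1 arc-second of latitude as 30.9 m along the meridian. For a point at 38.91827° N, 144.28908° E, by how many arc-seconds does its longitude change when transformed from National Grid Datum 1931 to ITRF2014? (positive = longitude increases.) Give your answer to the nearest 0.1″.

sin φ = 0.628211, cos φ = 0.778043, sin λ = 0.583696, cos λ = -0.811972.
East component: ΔE = −sin λ·ΔX + cos λ·ΔY = −(0.583696)(-266) + (-0.811972)(-640) = 674.93 m.
1° of latitude spans 3600 × 30.90 = 111240 m; at latitude φ, 1° of longitude spans that × cos φ = 86549.5 m, so Δλ = 674.93 / 86549.5 × 3600 = 28.073″.

Δλ = 28.1″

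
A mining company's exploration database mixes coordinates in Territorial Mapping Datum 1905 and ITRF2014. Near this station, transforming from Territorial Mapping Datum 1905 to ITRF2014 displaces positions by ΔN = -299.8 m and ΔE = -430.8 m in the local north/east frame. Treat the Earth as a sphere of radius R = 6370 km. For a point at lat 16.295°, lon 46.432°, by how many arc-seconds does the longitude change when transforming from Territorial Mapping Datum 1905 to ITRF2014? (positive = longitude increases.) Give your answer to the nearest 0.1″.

At latitude 16.295°, cos φ = 0.959830.
One radian of longitude at latitude φ spans R cos φ, so Δλ = ΔE / (R cos φ) = -430.8 / (6370000 × 0.959830) = -7.0460e-05 rad = -14.533″.

Δλ = -14.5″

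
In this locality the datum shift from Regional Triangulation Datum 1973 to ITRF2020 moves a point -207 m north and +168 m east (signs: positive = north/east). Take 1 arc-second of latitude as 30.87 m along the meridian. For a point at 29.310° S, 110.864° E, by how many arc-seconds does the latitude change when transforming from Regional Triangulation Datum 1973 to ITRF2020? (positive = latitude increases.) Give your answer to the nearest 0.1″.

1″ of latitude = 30.87 m, so Δφ = -207.0 / 30.87 = -6.706″.

Δφ = -6.7″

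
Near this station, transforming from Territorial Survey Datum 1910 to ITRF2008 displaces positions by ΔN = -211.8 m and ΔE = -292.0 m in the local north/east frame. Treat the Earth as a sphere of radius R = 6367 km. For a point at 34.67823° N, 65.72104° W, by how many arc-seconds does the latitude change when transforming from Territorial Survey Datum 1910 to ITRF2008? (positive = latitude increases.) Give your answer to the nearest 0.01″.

On a sphere of radius R, 1 rad of latitude = R, so Δφ = ΔN / R = -211.8 / 6367000 = -3.3265e-05 rad = -6.861″.

Δφ = -6.86″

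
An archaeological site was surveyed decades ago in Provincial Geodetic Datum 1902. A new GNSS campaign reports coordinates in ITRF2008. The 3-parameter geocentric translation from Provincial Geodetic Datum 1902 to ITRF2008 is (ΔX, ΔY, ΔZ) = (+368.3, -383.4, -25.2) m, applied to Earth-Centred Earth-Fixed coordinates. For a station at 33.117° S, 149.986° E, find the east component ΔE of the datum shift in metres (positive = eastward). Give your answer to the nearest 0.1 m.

At φ = -33.117°, λ = 149.986°: sin φ = -0.546350, cos φ = 0.837557, sin λ = 0.500212, cos λ = -0.865903.
ΔE = −sin λ·ΔX + cos λ·ΔY = −(0.500212)·(368.3) + (-0.865903)·(-383.4) = 147.76 m.

ΔE = 147.8 m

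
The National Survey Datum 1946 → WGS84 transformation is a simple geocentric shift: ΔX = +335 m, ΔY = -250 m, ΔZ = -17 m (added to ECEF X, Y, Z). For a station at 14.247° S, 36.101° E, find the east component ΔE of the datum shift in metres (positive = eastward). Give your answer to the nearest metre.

At φ = -14.247°, λ = 36.101°: sin φ = -0.246103, cos φ = 0.969244, sin λ = 0.589210, cos λ = 0.807980.
ΔE = −sin λ·ΔX + cos λ·ΔY = −(0.589210)·(335) + (0.807980)·(-250) = -399.38 m.

ΔE = -399 m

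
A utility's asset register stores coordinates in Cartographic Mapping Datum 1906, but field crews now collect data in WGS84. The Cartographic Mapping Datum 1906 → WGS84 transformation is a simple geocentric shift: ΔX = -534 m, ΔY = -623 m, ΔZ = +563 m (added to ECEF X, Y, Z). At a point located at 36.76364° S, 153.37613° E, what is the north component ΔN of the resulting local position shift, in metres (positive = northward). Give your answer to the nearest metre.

At φ = -36.76364°, λ = 153.37613°: sin φ = -0.598515, cos φ = 0.801111, sin λ = 0.448132, cos λ = -0.893968.
ΔN = −sin φ cos λ·ΔX − sin φ sin λ·ΔY + cos φ·ΔZ = −(-0.598515)(-0.893968)(-534) − (-0.598515)(0.448132)(-623) + (0.801111)(563) = 569.65 m.

ΔN = 570 m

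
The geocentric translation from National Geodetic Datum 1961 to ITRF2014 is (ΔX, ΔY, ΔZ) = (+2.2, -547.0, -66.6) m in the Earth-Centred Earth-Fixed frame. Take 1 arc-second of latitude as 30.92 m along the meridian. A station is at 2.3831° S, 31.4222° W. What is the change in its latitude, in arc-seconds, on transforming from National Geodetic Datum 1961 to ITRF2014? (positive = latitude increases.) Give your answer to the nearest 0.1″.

sin φ = -0.041581, cos φ = 0.999135, sin λ = -0.521340, cos λ = 0.853349.
North component: ΔN = −sin φ cos λ·ΔX − sin φ sin λ·ΔY + cos φ·ΔZ = −(-0.041581)(0.853349)(2.2) − (-0.041581)(-0.521340)(-547.0) + (0.999135)(-66.6) = -54.61 m.
1° of latitude spans 3600 × 30.92 = 111312 m, so Δφ = -54.61 / 111312 × 3600 = -1.766″.

Δφ = -1.8″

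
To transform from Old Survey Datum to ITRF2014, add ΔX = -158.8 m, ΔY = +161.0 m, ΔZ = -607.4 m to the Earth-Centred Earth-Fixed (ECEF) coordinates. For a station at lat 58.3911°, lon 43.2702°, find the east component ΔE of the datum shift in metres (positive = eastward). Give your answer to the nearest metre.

ΔE = 226 m

The local east axis at (φ, λ) is (−sin λ, cos λ, 0), so ΔE = −sin(43.2702°)·(-158.8) + cos(43.2702°)·161.0 = 226.08 m.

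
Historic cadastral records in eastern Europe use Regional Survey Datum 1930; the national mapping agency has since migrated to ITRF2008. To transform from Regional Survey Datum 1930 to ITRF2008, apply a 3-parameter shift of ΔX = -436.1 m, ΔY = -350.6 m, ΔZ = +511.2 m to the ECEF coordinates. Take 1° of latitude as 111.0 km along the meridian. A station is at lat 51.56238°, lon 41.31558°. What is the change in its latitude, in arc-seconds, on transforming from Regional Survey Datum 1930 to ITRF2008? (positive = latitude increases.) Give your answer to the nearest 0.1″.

sin φ = 0.783285, cos φ = 0.621662, sin λ = 0.660206, cos λ = 0.751085.
North component: ΔN = −sin φ cos λ·ΔX − sin φ sin λ·ΔY + cos φ·ΔZ = −(0.783285)(0.751085)(-436.1) − (0.783285)(0.660206)(-350.6) + (0.621662)(511.2) = 755.66 m.
1° of latitude spans 111000 m, so Δφ = 755.66 / 111000 × 3600 = 24.508″.

Δφ = 24.5″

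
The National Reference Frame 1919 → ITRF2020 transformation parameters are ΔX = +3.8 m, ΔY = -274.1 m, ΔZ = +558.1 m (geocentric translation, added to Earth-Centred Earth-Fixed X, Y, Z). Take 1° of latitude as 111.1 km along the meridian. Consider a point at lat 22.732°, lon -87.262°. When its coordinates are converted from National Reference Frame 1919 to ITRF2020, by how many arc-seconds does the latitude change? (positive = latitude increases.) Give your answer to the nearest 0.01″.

Δφ = 13.25″

sin φ = 0.386421, cos φ = 0.922322, sin λ = -0.998858, cos λ = 0.047769.
North component: ΔN = −sin φ cos λ·ΔX − sin φ sin λ·ΔY + cos φ·ΔZ = −(0.386421)(0.047769)(3.8) − (0.386421)(-0.998858)(-274.1) + (0.922322)(558.1) = 408.88 m.
1° of latitude spans 111100 m, so Δφ = 408.88 / 111100 × 3600 = 13.249″.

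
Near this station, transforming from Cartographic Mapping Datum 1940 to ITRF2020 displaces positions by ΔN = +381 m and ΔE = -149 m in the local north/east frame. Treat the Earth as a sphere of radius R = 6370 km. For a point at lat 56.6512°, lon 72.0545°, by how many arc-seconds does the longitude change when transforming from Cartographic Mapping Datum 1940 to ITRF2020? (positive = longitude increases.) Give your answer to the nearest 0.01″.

Δλ = -8.78″

At latitude 56.6512°, cos φ = 0.549734.
One radian of longitude at latitude φ spans R cos φ, so Δλ = ΔE / (R cos φ) = -149.0 / (6370000 × 0.549734) = -4.2549e-05 rad = -8.776″.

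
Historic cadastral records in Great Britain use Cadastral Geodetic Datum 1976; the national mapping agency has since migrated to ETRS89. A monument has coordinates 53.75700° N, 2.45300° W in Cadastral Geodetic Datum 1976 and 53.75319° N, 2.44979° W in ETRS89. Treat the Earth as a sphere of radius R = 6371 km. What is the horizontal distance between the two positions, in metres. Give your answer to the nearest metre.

473 m

Δφ = 53.75319° − 53.75700° = -0.00381°; Δλ = -2.44979° − -2.45300° = +0.00321°.
1° along a meridian = πR/180 = 111195 m.
ΔN = Δφ × 111195 = -423.7 m; ΔE = Δλ × 111195 × cos(53.75700°) = +0.00321 × 111195 × 0.591211 = 211.0 m.
Distance = √(ΔE² + ΔN²) = √(211.0² + (-423.7)²) = 473.3 m.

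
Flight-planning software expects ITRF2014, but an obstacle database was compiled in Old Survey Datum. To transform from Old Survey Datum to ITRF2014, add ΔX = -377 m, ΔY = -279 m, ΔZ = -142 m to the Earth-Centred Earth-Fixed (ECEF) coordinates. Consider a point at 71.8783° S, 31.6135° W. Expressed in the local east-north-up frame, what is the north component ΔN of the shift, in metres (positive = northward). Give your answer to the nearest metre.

At φ = -71.8783°, λ = -31.6135°: sin φ = -0.950398, cos φ = 0.311036, sin λ = -0.524187, cos λ = 0.851603.
ΔN = −sin φ cos λ·ΔX − sin φ sin λ·ΔY + cos φ·ΔZ = −(-0.950398)(0.851603)(-377) − (-0.950398)(-0.524187)(-279) + (0.311036)(-142) = -210.30 m.

ΔN = -210 m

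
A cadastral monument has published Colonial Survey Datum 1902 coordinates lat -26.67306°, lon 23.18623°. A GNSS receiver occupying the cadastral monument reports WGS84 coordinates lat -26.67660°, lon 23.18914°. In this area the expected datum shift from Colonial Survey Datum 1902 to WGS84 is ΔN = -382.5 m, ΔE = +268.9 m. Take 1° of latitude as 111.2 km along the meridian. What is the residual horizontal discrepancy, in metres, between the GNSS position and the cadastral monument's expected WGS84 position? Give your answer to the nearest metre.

Observed coordinate differences: Δφ = -0.00354°, Δλ = +0.00291°.
Converting to metres (1° lat = 111200 m, cos φ = 0.893583): observed ΔN = -393.6 m, observed ΔE = 289.2 m.
Subtracting the expected shift leaves a residual of -393.6 − (-382.5) = -11.1 m north and 289.2 − (268.9) = 20.3 m east.
Residual distance = √((-11.1)² + 20.3²) = 23.1 m.

23 m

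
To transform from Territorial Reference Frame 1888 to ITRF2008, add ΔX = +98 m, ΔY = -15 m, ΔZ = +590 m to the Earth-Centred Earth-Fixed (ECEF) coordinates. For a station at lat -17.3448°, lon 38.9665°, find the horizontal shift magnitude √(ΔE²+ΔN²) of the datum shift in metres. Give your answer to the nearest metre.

588 m

The local east axis at (φ, λ) is (−sin λ, cos λ, 0), so ΔE = −sin(38.9665°)·98 + cos(38.9665°)·(-15) = -73.29 m.
The local north axis is (−sin φ cos λ, −sin φ sin λ, cos φ), giving ΔN = 22.716 − 2.812 + 563.172 = 583.08 m.
Horizontal magnitude = √(ΔE² + ΔN²) = √((-73.29)² + 583.08²) = 587.66 m.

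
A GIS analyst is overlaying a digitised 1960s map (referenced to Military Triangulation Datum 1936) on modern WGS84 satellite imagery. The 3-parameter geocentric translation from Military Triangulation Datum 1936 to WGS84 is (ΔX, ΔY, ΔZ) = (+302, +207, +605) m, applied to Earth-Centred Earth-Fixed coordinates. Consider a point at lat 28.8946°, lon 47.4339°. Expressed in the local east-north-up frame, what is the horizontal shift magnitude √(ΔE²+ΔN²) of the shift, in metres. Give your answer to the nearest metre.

367 m

The local east axis at (φ, λ) is (−sin λ, cos λ, 0), so ΔE = −sin(47.4339°)·302 + cos(47.4339°)·207 = -82.40 m.
The local north axis is (−sin φ cos λ, −sin φ sin λ, cos φ), giving ΔN = -98.710 − 73.666 + 529.684 = 357.31 m.
Horizontal magnitude = √(ΔE² + ΔN²) = √((-82.40)² + 357.31²) = 366.68 m.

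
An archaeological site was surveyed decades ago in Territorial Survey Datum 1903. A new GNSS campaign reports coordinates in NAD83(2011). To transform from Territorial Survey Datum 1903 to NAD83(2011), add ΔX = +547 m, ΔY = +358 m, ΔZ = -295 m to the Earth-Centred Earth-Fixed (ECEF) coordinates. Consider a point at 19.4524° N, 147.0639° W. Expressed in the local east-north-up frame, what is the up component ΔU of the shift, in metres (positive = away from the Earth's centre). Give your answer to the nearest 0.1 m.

ΔU = -714.7 m

At φ = 19.4524°, λ = -147.0639°: sin φ = 0.333024, cos φ = 0.942918, sin λ = -0.543703, cos λ = -0.839277.
ΔU = cos φ cos λ·ΔX + cos φ sin λ·ΔY + sin φ·ΔZ = (0.942918)(-0.839277)(547) + (0.942918)(-0.543703)(358) + (0.333024)(-295) = -714.66 m.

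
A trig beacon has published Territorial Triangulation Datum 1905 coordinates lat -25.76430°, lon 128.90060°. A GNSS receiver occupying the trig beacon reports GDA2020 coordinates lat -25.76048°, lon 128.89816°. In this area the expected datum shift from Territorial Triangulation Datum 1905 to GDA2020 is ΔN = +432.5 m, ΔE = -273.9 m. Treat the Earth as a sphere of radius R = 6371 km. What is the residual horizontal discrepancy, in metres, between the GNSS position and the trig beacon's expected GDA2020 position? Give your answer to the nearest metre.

31 m

Observed coordinate differences: Δφ = +0.00382°, Δλ = -0.00244°.
Converting to metres (1° lat = 111195 m, cos φ = 0.900590): observed ΔN = 424.8 m, observed ΔE = -244.3 m.
Subtracting the expected shift leaves a residual of 424.8 − (432.5) = -7.7 m north and -244.3 − (-273.9) = 29.6 m east.
Residual distance = √((-7.7)² + 29.6²) = 30.6 m.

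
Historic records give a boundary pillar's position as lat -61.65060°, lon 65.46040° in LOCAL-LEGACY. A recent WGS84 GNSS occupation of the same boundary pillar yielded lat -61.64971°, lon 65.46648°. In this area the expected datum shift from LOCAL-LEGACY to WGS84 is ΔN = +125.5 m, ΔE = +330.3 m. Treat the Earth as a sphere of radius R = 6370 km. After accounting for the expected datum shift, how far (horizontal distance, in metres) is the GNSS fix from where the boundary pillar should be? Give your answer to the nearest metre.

28 m

Observed coordinate differences: Δφ = +0.00089°, Δλ = +0.00608°.
Converting to metres (1° lat = 111177 m, cos φ = 0.474847): observed ΔN = 98.9 m, observed ΔE = 321.0 m.
Subtracting the expected shift leaves a residual of 98.9 − (125.5) = -26.6 m north and 321.0 − (330.3) = -9.3 m east.
Residual distance = √((-26.6)² + (-9.3)²) = 28.1 m.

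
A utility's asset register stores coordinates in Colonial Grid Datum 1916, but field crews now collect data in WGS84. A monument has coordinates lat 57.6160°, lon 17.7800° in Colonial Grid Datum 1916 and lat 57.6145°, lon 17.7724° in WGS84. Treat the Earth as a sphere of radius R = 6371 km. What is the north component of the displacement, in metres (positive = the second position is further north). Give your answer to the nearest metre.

Δφ = 57.6145° − 57.6160° = -0.0015°; Δλ = 17.7724° − 17.7800° = -0.0076°.
1° along a meridian = πR/180 = 111195 m.
ΔN = Δφ × 111195 = -166.8 m; ΔE = Δλ × 111195 × cos(57.6160°) = -0.0076 × 111195 × 0.535591 = -452.6 m.

ΔN = -167 m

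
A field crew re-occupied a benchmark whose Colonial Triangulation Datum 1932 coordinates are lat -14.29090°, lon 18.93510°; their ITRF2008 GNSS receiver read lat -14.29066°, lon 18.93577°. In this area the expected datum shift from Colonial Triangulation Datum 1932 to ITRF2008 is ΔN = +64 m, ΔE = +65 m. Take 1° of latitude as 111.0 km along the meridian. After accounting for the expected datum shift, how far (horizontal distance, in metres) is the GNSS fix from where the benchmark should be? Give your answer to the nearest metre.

Observed coordinate differences: Δφ = +0.00024°, Δλ = +0.00067°.
Converting to metres (1° lat = 111000 m, cos φ = 0.969055): observed ΔN = 26.6 m, observed ΔE = 72.1 m.
Subtracting the expected shift leaves a residual of 26.6 − (64) = -37.4 m north and 72.1 − (65) = 7.1 m east.
Residual distance = √((-37.4)² + 7.1²) = 38.0 m.

38 m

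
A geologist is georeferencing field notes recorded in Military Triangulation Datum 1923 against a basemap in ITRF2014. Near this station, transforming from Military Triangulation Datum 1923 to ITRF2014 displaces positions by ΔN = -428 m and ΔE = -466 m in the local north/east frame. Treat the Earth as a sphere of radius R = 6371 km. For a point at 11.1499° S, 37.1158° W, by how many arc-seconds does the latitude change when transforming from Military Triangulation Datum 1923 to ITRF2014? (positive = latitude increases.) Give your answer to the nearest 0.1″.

Δφ = -13.9″

On a sphere of radius R, 1 rad of latitude = R, so Δφ = ΔN / R = -428.0 / 6371000 = -6.7179e-05 rad = -13.857″.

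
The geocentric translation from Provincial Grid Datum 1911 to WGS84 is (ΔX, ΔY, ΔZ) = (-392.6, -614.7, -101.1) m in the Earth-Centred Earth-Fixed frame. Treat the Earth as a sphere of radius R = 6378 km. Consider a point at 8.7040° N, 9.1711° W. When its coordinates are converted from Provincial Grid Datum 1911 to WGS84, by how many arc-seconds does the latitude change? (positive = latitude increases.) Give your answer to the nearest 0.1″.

Δφ = -1.8″

sin φ = 0.151330, cos φ = 0.988483, sin λ = -0.159383, cos λ = 0.987217.
North component: ΔN = −sin φ cos λ·ΔX − sin φ sin λ·ΔY + cos φ·ΔZ = −(0.151330)(0.987217)(-392.6) − (0.151330)(-0.159383)(-614.7) + (0.988483)(-101.1) = -56.11 m.
1° of latitude spans πR/180 = 111317 m, so Δφ = -56.11 / 111317 × 3600 = -1.815″.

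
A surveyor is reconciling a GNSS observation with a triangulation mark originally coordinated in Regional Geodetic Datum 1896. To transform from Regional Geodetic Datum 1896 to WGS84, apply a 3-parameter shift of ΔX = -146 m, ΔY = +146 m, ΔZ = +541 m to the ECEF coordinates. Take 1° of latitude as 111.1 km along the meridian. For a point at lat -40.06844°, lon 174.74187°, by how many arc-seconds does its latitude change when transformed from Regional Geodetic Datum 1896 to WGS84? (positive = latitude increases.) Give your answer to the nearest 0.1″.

sin φ = -0.643702, cos φ = 0.765276, sin λ = 0.091643, cos λ = -0.995792.
North component: ΔN = −sin φ cos λ·ΔX − sin φ sin λ·ΔY + cos φ·ΔZ = −(-0.643702)(-0.995792)(-146) − (-0.643702)(0.091643)(146) + (0.765276)(541) = 516.21 m.
1° of latitude spans 111100 m, so Δφ = 516.21 / 111100 × 3600 = 16.727″.

Δφ = 16.7″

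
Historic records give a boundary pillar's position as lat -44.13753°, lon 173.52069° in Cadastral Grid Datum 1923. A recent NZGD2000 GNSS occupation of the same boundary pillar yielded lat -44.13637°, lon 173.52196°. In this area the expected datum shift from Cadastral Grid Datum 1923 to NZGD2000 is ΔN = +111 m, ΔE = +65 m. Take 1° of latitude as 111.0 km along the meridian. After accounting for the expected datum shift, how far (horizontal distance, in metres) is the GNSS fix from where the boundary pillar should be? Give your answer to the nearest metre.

40 m

Observed coordinate differences: Δφ = +0.00116°, Δλ = +0.00127°.
Converting to metres (1° lat = 111000 m, cos φ = 0.717670): observed ΔN = 128.8 m, observed ΔE = 101.2 m.
Subtracting the expected shift leaves a residual of 128.8 − (111) = 17.8 m north and 101.2 − (65) = 36.2 m east.
Residual distance = √(17.8² + 36.2²) = 40.3 m.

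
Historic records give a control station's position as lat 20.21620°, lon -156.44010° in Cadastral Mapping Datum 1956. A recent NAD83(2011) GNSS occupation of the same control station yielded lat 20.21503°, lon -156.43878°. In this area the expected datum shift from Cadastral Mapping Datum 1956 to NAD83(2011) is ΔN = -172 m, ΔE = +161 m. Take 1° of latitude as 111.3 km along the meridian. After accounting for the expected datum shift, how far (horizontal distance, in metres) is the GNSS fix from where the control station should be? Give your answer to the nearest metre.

Observed coordinate differences: Δφ = -0.00117°, Δλ = +0.00132°.
Converting to metres (1° lat = 111300 m, cos φ = 0.938395): observed ΔN = -130.2 m, observed ΔE = 137.9 m.
Subtracting the expected shift leaves a residual of -130.2 − (-172) = 41.8 m north and 137.9 − (161) = -23.1 m east.
Residual distance = √(41.8² + (-23.1)²) = 47.8 m.

48 m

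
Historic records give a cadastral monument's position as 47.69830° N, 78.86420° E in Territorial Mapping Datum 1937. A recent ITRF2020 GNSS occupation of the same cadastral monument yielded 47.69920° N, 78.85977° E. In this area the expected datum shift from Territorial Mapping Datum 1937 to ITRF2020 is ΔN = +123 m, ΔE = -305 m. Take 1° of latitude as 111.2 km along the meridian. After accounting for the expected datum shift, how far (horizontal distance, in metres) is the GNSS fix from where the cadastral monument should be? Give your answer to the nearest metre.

35 m

Observed coordinate differences: Δφ = +0.00090°, Δλ = -0.00443°.
Converting to metres (1° lat = 111200 m, cos φ = 0.673034): observed ΔN = 100.1 m, observed ΔE = -331.5 m.
Subtracting the expected shift leaves a residual of 100.1 − (123) = -22.9 m north and -331.5 − (-305) = -26.5 m east.
Residual distance = √((-22.9)² + (-26.5)²) = 35.1 m.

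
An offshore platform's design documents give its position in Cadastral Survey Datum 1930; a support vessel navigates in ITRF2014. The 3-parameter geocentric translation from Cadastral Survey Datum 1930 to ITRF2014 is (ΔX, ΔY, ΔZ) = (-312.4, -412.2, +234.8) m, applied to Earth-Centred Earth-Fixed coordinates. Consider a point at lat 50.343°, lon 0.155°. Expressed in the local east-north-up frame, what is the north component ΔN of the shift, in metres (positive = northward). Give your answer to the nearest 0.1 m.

At φ = 50.343°, λ = 0.155°: sin φ = 0.769879, cos φ = 0.638190, sin λ = 0.002705, cos λ = 0.999996.
ΔN = −sin φ cos λ·ΔX − sin φ sin λ·ΔY + cos φ·ΔZ = −(0.769879)(0.999996)(-312.4) − (0.769879)(0.002705)(-412.2) + (0.638190)(234.8) = 391.21 m.

ΔN = 391.2 m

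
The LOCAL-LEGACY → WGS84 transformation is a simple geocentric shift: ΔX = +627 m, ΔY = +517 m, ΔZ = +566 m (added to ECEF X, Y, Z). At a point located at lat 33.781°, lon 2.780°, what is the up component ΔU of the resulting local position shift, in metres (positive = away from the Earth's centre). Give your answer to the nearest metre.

The local up (radial) axis is (cos φ cos λ, cos φ sin λ, sin φ), giving ΔU = 520.530 + 20.842 + 314.707 = 856.08 m.

ΔU = 856 m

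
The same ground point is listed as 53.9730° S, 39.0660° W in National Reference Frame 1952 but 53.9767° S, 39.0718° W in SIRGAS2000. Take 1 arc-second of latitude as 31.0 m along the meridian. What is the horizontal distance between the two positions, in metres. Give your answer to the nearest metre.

Δφ = -53.9767° − -53.9730° = -0.0037°; Δλ = -39.0718° − -39.0660° = -0.0058°.
1° of latitude = 3600 × 31.00 = 111600 m.
ΔN = Δφ × 111600 = -412.9 m; ΔE = Δλ × 111600 × cos(-53.9730°) = -0.0058 × 111600 × 0.588166 = -380.7 m.
Distance = √(ΔE² + ΔN²) = √((-380.7)² + (-412.9)²) = 561.6 m.

562 m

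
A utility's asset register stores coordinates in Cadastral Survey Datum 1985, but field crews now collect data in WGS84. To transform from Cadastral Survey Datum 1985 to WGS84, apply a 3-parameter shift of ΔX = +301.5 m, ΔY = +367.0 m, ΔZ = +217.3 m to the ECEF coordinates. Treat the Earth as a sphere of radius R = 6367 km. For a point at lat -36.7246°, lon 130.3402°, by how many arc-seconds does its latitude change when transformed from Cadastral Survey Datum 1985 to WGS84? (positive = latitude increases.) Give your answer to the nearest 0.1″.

sin φ = -0.597969, cos φ = 0.801519, sin λ = 0.762214, cos λ = -0.647325.
North component: ΔN = −sin φ cos λ·ΔX − sin φ sin λ·ΔY + cos φ·ΔZ = −(-0.597969)(-0.647325)(301.5) − (-0.597969)(0.762214)(367.0) + (0.801519)(217.3) = 224.74 m.
1° of latitude spans πR/180 = 111125 m, so Δφ = 224.74 / 111125 × 3600 = 7.281″.

Δφ = 7.3″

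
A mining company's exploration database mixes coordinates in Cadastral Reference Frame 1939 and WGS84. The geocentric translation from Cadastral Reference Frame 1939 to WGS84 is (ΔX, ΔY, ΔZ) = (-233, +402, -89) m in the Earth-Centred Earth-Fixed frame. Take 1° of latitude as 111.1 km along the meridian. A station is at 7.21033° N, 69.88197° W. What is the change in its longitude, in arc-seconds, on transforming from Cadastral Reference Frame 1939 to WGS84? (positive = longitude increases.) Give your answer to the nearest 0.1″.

sin φ = 0.125512, cos φ = 0.992092, sin λ = -0.938986, cos λ = 0.343955.
East component: ΔE = −sin λ·ΔX + cos λ·ΔY = −(-0.938986)(-233) + (0.343955)(402) = -80.51 m.
1° of latitude spans 111100 m; at latitude φ, 1° of longitude spans that × cos φ = 110221.4 m, so Δλ = -80.51 / 110221.4 × 3600 = -2.630″.

Δλ = -2.6″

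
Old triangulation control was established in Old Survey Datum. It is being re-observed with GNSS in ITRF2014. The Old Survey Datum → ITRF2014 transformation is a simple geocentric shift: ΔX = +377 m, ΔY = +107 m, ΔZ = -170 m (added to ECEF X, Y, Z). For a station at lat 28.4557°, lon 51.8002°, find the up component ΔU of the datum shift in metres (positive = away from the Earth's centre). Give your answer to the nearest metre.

ΔU = 198 m

At φ = 28.4557°, λ = 51.8002°: sin φ = 0.476479, cos φ = 0.879186, sin λ = 0.785859, cos λ = 0.618406.
ΔU = cos φ cos λ·ΔX + cos φ sin λ·ΔY + sin φ·ΔZ = (0.879186)(0.618406)(377) + (0.879186)(0.785859)(107) + (0.476479)(-170) = 197.90 m.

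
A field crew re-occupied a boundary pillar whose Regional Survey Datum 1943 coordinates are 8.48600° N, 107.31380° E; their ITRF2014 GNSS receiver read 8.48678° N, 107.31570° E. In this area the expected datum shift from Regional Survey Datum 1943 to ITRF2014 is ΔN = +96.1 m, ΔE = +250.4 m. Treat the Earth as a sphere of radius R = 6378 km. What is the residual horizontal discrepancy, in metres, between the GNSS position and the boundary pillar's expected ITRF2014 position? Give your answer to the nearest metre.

42 m

Observed coordinate differences: Δφ = +0.00078°, Δλ = +0.00190°.
Converting to metres (1° lat = 111317 m, cos φ = 0.989052): observed ΔN = 86.8 m, observed ΔE = 209.2 m.
Subtracting the expected shift leaves a residual of 86.8 − (96.1) = -9.3 m north and 209.2 − (250.4) = -41.2 m east.
Residual distance = √((-9.3)² + (-41.2)²) = 42.2 m.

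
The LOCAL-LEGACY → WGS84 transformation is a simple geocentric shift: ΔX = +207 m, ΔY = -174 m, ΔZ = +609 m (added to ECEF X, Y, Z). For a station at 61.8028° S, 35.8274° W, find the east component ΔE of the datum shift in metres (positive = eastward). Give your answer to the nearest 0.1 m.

The local east axis at (φ, λ) is (−sin λ, cos λ, 0), so ΔE = −sin(-35.8274°)·207 + cos(-35.8274°)·(-174) = -19.91 m.

ΔE = -19.9 m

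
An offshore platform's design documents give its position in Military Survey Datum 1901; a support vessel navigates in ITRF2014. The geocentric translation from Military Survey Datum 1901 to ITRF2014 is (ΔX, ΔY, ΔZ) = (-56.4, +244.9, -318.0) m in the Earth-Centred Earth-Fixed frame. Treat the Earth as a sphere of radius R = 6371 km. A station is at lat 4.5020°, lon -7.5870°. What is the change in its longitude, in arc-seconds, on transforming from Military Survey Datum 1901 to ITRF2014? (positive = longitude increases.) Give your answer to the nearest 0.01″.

sin φ = 0.078494, cos φ = 0.996915, sin λ = -0.132031, cos λ = 0.991246.
East component: ΔE = −sin λ·ΔX + cos λ·ΔY = −(-0.132031)(-56.4) + (0.991246)(244.9) = 235.31 m.
1° of latitude spans πR/180 = 111195 m; at latitude φ, 1° of longitude spans that × cos φ = 110851.8 m, so Δλ = 235.31 / 110851.8 × 3600 = 7.642″.

Δλ = 7.64″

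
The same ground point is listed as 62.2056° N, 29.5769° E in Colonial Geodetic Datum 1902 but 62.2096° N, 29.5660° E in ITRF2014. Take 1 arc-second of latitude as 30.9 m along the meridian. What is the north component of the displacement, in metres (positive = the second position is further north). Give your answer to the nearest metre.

ΔN = 445 m

Δφ = 62.2096° − 62.2056° = +0.0040°; Δλ = 29.5660° − 29.5769° = -0.0109°.
1° of latitude = 3600 × 30.90 = 111240 m.
ΔN = Δφ × 111240 = 445.0 m; ΔE = Δλ × 111240 × cos(62.2056°) = -0.0109 × 111240 × 0.466300 = -565.4 m.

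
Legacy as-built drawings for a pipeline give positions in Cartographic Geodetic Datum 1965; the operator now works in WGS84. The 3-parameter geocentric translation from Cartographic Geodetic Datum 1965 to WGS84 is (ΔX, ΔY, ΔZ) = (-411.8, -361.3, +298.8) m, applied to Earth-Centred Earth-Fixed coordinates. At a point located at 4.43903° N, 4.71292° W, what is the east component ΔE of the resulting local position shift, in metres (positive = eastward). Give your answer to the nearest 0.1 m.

At φ = 4.43903°, λ = -4.71292°: sin φ = 0.077398, cos φ = 0.997000, sin λ = -0.082163, cos λ = 0.996619.
ΔE = −sin λ·ΔX + cos λ·ΔY = −(-0.082163)·(-411.8) + (0.996619)·(-361.3) = -393.91 m.

ΔE = -393.9 m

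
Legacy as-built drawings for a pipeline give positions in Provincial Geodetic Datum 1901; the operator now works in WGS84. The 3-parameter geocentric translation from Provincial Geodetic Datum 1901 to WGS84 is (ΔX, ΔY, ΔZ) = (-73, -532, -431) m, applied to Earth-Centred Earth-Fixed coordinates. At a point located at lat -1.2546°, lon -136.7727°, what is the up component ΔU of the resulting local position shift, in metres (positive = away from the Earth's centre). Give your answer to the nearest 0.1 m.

At φ = -1.2546°, λ = -136.7727°: sin φ = -0.021895, cos φ = 0.999760, sin λ = -0.684894, cos λ = -0.728642.
ΔU = cos φ cos λ·ΔX + cos φ sin λ·ΔY + sin φ·ΔZ = (0.999760)(-0.728642)(-73) + (0.999760)(-0.684894)(-532) + (-0.021895)(-431) = 426.89 m.

ΔU = 426.9 m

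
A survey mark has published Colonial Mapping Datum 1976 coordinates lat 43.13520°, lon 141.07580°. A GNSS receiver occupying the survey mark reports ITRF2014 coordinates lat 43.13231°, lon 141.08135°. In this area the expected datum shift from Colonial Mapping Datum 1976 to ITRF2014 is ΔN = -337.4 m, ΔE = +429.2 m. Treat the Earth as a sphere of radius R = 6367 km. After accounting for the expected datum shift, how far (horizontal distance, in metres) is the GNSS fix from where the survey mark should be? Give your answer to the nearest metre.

Observed coordinate differences: Δφ = -0.00289°, Δλ = +0.00555°.
Converting to metres (1° lat = 111125 m, cos φ = 0.729742): observed ΔN = -321.2 m, observed ΔE = 450.1 m.
Subtracting the expected shift leaves a residual of -321.2 − (-337.4) = 16.2 m north and 450.1 − (429.2) = 20.9 m east.
Residual distance = √(16.2² + 20.9²) = 26.4 m.

26 m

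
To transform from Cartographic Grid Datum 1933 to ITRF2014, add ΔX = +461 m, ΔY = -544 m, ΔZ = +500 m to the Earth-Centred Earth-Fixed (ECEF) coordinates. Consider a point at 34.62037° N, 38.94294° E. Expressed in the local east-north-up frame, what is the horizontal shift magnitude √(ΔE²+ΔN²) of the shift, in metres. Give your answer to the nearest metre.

At φ = 34.62037°, λ = 38.94294°: sin φ = 0.568136, cos φ = 0.822934, sin λ = 0.628546, cos λ = 0.777772.
ΔE = −sin λ·ΔX + cos λ·ΔY = −(0.628546)·(461) + (0.777772)·(-544) = -712.87 m.
ΔN = −sin φ cos λ·ΔX − sin φ sin λ·ΔY + cos φ·ΔZ = −(0.568136)(0.777772)(461) − (0.568136)(0.628546)(-544) + (0.822934)(500) = 402.02 m.
Horizontal magnitude = √(ΔE² + ΔN²) = √((-712.87)² + 402.02²) = 818.41 m.

818 m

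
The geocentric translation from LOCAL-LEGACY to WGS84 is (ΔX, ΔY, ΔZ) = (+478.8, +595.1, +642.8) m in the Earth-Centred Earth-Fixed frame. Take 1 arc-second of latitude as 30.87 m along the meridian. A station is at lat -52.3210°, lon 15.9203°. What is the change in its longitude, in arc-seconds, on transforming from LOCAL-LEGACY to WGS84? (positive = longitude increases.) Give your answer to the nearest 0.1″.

Δλ = 23.4″

sin φ = -0.791448, cos φ = 0.611237, sin λ = 0.274300, cos λ = 0.961644.
East component: ΔE = −sin λ·ΔX + cos λ·ΔY = −(0.274300)(478.8) + (0.961644)(595.1) = 440.94 m.
1° of latitude spans 3600 × 30.87 = 111132 m; at latitude φ, 1° of longitude spans that × cos φ = 67928.0 m, so Δλ = 440.94 / 67928.0 × 3600 = 23.369″.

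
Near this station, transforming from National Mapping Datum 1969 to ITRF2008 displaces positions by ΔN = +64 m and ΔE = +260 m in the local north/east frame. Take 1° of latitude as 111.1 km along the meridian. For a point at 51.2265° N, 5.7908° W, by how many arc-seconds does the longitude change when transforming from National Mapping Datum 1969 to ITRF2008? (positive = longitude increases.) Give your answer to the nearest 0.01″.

Δλ = 13.45″

At latitude 51.2265°, cos φ = 0.626243.
1° of longitude at this latitude = 111.1 × cos φ = 69.58 km, so Δλ = 260.0 / 69575.6 = 0.0037369° = 13.453″.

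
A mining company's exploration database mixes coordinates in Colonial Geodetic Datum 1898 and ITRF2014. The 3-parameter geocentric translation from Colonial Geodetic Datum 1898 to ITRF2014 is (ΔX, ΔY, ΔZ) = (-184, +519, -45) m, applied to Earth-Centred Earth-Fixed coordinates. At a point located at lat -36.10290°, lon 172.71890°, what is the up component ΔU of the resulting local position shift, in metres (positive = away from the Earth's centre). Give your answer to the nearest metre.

The local up (radial) axis is (cos φ cos λ, cos φ sin λ, sin φ), giving ΔU = 147.466 + 53.145 + 26.516 = 227.13 m.

ΔU = 227 m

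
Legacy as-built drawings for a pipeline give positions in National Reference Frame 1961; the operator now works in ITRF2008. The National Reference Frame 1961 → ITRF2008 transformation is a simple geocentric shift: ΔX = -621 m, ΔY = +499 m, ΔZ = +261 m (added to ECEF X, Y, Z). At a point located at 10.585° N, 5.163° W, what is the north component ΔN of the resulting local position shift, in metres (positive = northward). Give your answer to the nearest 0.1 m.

ΔN = 378.4 m

The local north axis is (−sin φ cos λ, −sin φ sin λ, cos φ), giving ΔN = 113.611 + 8.249 + 256.559 = 378.42 m.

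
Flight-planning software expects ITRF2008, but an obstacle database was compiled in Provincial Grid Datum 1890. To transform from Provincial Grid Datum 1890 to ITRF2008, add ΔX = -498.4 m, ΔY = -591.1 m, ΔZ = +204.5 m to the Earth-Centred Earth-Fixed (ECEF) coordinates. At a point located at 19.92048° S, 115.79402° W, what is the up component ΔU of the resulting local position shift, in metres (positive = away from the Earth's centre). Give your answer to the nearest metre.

At φ = -19.92048°, λ = -115.79402°: sin φ = -0.340716, cos φ = 0.940166, sin λ = -0.900364, cos λ = -0.435137.
ΔU = cos φ cos λ·ΔX + cos φ sin λ·ΔY + sin φ·ΔZ = (0.940166)(-0.435137)(-498.4) + (0.940166)(-0.900364)(-591.1) + (-0.340716)(204.5) = 634.58 m.

ΔU = 635 m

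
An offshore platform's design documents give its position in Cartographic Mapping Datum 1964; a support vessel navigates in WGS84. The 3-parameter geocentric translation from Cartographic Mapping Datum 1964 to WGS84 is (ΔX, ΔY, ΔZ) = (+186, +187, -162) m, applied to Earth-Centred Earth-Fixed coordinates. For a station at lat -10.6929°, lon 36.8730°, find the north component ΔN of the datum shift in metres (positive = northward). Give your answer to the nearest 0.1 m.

ΔN = -110.8 m

At φ = -10.6929°, λ = 36.8730°: sin φ = -0.185545, cos φ = 0.982636, sin λ = 0.600043, cos λ = 0.799968.
ΔN = −sin φ cos λ·ΔX − sin φ sin λ·ΔY + cos φ·ΔZ = −(-0.185545)(0.799968)(186) − (-0.185545)(0.600043)(187) + (0.982636)(-162) = -110.76 m.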